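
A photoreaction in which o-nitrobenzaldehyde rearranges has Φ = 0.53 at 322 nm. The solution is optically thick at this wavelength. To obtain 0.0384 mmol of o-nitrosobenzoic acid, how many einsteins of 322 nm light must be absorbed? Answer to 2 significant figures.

Product: 0.0384 mmol = 3.84×10⁻⁵ mol.
Photons that must be absorbed: 3.84×10⁻⁵ / 0.53 = 7.245×10⁻⁵ mol.

7.2×10⁻⁵ einstein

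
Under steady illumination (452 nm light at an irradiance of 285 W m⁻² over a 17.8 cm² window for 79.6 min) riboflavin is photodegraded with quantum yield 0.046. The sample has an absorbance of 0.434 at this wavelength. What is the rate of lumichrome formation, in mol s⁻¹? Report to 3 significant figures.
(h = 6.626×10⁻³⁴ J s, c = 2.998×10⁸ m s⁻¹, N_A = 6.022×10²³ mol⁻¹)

5.57×10⁻⁸ mol s⁻¹

Photon energy at 452 nm: hc/λ = (6.626×10⁻³⁴)(2.998×10⁸)/(452×10⁻⁹) = 4.395×10⁻¹⁹ J.
Energy delivered: (285 W m⁻²)(17.8×10⁻⁴ m²)(4776 s) = 2423 J.
Photons incident: 2423 / 4.395×10⁻¹⁹ = 5.513×10²¹, i.e. 5.513×10²¹/6.022×10²³ = 0.009155 mol.
Fraction absorbed: 1 − 10^(−0.434) = 0.6319.
Photons absorbed: 0.6319 × 0.009155 = 0.005785 mol.
Product formed: 0.046 × 0.005785 = 2.661×10⁻⁴ mol.
Rate: 2.661×10⁻⁴ / 4776 s = 5.57×10⁻⁸ mol s⁻¹.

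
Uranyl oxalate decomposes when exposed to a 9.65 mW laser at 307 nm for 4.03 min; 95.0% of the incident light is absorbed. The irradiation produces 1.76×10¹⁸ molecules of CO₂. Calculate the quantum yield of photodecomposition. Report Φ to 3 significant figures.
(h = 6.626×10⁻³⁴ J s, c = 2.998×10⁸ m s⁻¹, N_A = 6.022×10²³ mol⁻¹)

Φ = 0.514

Product: 1.76×10¹⁸ / 6.022×10²³ = 2.923×10⁻⁶ mol.
Photon energy at 307 nm: hc/λ = (6.626×10⁻³⁴)(2.998×10⁸)/(307×10⁻⁹) = 6.471×10⁻¹⁹ J.
Energy delivered: (9.65 mW)(241.8 s) = 2.333 J.
Photons incident: 2.333 / 6.471×10⁻¹⁹ = 3.605×10¹⁸, i.e. 3.605×10¹⁸/6.022×10²³ = 5.986×10⁻⁶ mol.
Photons absorbed: 0.950 × 5.986×10⁻⁶ = 5.687×10⁻⁶ mol.
Φ = 2.923×10⁻⁶ mol / 5.687×10⁻⁶ mol photons = 0.514.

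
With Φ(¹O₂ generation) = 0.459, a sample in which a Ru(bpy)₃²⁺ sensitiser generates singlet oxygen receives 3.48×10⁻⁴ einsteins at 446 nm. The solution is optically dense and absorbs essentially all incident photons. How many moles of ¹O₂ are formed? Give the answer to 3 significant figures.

Product: Φ × n_abs = 0.459 × 3.48×10⁻⁴ = 1.597×10⁻⁴ mol.

1.60×10⁻⁴ mol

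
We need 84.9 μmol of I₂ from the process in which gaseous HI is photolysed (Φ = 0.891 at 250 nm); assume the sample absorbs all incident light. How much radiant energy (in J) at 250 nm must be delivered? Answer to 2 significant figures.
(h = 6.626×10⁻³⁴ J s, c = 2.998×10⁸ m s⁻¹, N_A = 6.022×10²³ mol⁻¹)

46 J

Product: 84.9 μmol = 8.49×10⁻⁵ mol.
Photons that must be absorbed: 8.49×10⁻⁵ / 0.891 = 9.529×10⁻⁵ mol.
Photon energy: hc/λ = 7.946×10⁻¹⁹ J; per mole, 4.785×10⁵ J mol⁻¹.
Energy required: 9.529×10⁻⁵ × 4.785×10⁵ = 46 J.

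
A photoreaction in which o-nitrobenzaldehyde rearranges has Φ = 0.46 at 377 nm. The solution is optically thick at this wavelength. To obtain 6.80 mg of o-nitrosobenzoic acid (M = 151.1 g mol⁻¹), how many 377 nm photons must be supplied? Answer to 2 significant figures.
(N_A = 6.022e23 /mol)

5.9e19 photons

Product: 6.80 mg / 151.1 g mol⁻¹ = 4.500e-5 mol.
Photons that must be absorbed: 4.500e-5 / 0.46 = 9.783e-5 mol.
Photon count: 9.783e-5 × 6.022e23 = 5.9e19.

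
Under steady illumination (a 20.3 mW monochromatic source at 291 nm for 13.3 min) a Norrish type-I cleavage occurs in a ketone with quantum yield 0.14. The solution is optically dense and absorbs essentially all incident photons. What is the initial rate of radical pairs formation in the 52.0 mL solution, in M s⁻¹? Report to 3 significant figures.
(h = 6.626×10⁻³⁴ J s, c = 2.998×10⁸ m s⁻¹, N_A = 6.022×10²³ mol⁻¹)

1.33×10⁻⁷ M s⁻¹

Photon energy at 291 nm: hc/λ = (6.626×10⁻³⁴)(2.998×10⁸)/(291×10⁻⁹) = 6.826×10⁻¹⁹ J.
Energy delivered: (20.3 mW)(798 s) = 16.20 J.
Photons incident: 16.20 / 6.826×10⁻¹⁹ = 2.373×10¹⁹, i.e. 2.373×10¹⁹/6.022×10²³ = 3.941×10⁻⁵ mol.
Product formed: 0.14 × 3.941×10⁻⁵ = 5.517×10⁻⁶ mol.
Rate: 5.517×10⁻⁶ mol / (798 s × 0.052 L) = 1.33×10⁻⁷ M s⁻¹.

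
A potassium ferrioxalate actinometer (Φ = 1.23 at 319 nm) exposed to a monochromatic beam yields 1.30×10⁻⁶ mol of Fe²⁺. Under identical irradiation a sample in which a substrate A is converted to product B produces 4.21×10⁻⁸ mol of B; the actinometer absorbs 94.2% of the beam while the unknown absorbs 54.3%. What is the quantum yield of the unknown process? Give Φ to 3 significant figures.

Φ = 0.0691

Photons absorbed by the actinometer: 1.30×10⁻⁶ / 1.23 = 1.057×10⁻⁶ mol.
Incident flux: 1.057×10⁻⁶ / 0.942 = 1.122×10⁻⁶ einstein.
Absorbed by unknown: 0.543 × 1.122×10⁻⁶ = 6.092×10⁻⁷ mol.
Φ(unknown) = 4.21×10⁻⁸ / 6.092×10⁻⁷ = 0.0691.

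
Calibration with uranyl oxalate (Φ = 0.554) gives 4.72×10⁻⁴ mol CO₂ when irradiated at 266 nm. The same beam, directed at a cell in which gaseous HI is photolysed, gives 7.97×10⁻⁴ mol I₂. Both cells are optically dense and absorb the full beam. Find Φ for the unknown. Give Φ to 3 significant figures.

Photons absorbed by the actinometer: 4.72×10⁻⁴ / 0.554 = 8.520×10⁻⁴ mol.
Φ(unknown) = 7.97×10⁻⁴ / 8.520×10⁻⁴ = 0.935.

Φ = 0.935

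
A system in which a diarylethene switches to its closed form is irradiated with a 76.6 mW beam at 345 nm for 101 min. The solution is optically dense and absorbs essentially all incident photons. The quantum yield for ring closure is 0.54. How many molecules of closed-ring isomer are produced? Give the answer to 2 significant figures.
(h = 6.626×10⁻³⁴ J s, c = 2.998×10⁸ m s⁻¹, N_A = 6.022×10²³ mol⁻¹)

4.4×10²⁰ molecules

Photon energy at 345 nm: hc/λ = (6.626×10⁻³⁴)(2.998×10⁸)/(345×10⁻⁹) = 5.758×10⁻¹⁹ J.
Energy delivered: (76.6 mW)(6060 s) = 464.2 J.
Photons incident: 464.2 / 5.758×10⁻¹⁹ = 8.062×10²⁰, i.e. 8.062×10²⁰/6.022×10²³ = 0.001339 mol.
Product: Φ × n_abs = 0.54 × 0.001339 = 7.231×10⁻⁴ mol.
As a count: 7.231×10⁻⁴ × 6.022×10²³ = 4.4×10²⁰.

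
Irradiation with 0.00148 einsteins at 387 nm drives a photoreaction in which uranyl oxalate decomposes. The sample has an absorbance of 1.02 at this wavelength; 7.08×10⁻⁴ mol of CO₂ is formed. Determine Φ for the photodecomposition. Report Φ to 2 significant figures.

Fraction absorbed: 1 − 10^(−1.02) = 0.9045.
Photons absorbed: 0.9045 × 0.00148 = 0.001339 mol.
Φ = 7.08×10⁻⁴ mol / 0.001339 mol photons = 0.53.

Φ = 0.53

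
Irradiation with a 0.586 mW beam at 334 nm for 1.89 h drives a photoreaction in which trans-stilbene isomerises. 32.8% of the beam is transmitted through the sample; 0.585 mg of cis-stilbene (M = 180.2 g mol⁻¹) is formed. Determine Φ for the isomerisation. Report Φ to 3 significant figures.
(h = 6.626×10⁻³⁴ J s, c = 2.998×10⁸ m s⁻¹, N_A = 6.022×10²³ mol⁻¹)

Φ = 0.434

Product: 0.585 mg / 180.2 g mol⁻¹ = 3.246×10⁻⁶ mol.
Photon energy at 334 nm: hc/λ = (6.626×10⁻³⁴)(2.998×10⁸)/(334×10⁻⁹) = 5.948×10⁻¹⁹ J.
Energy delivered: (0.586 mW)(6804 s) = 3.987 J.
Photons incident: 3.987 / 5.948×10⁻¹⁹ = 6.703×10¹⁸, i.e. 6.703×10¹⁸/6.022×10²³ = 1.113×10⁻⁵ mol.
Fraction absorbed: 1 − 32.8/100 = 0.6720.
Photons absorbed: 0.6720 × 1.113×10⁻⁵ = 7.479×10⁻⁶ mol.
Φ = 3.246×10⁻⁶ mol / 7.479×10⁻⁶ mol photons = 0.434.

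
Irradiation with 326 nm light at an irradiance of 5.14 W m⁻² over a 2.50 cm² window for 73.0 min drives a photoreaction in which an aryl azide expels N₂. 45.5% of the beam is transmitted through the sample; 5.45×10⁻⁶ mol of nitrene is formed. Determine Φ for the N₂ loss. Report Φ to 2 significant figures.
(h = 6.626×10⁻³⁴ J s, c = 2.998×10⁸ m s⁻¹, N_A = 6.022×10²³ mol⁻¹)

Φ = 0.65

Photon energy at 326 nm: hc/λ = (6.626×10⁻³⁴)(2.998×10⁸)/(326×10⁻⁹) = 6.093×10⁻¹⁹ J.
Energy delivered: (5.14 W m⁻²)(2.50×10⁻⁴ m²)(4380 s) = 5.628 J.
Photons incident: 5.628 / 6.093×10⁻¹⁹ = 9.237×10¹⁸, i.e. 9.237×10¹⁸/6.022×10²³ = 1.534×10⁻⁵ mol.
Fraction absorbed: 1 − 45.5/100 = 0.5450.
Photons absorbed: 0.5450 × 1.534×10⁻⁵ = 8.360×10⁻⁶ mol.
Φ = 5.45×10⁻⁶ mol / 8.360×10⁻⁶ mol photons = 0.65.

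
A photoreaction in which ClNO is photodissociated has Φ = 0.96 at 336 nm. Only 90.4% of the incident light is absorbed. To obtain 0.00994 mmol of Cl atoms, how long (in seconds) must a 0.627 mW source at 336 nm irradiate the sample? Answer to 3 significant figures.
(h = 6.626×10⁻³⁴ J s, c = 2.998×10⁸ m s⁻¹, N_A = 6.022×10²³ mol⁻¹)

Product: 0.00994 mmol = 9.94×10⁻⁶ mol.
Photons that must be absorbed: 9.94×10⁻⁶ / 0.96 = 1.035×10⁻⁵ mol.
Incident photons needed: 1.035×10⁻⁵ / 0.904 = 1.145×10⁻⁵ mol.
Photon energy: hc/λ = 5.912×10⁻¹⁹ J; per mole, 3.560×10⁵ J mol⁻¹.
Energy required: 1.145×10⁻⁵ × 3.560×10⁵ = 4.076 J.
Time: 4.076 J / 0.000627 W = 6500 s.

t ≈ 6500 s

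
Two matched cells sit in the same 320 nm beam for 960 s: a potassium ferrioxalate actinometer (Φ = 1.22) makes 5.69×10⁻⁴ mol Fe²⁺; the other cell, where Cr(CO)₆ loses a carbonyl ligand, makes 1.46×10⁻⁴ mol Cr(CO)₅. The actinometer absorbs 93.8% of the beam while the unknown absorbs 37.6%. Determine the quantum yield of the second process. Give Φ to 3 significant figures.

Photons absorbed by the actinometer: 5.69×10⁻⁴ / 1.22 = 4.664×10⁻⁴ mol.
Incident flux: 4.664×10⁻⁴ / 0.938 = 4.972×10⁻⁴ einstein.
Absorbed by unknown: 0.376 × 4.972×10⁻⁴ = 1.869×10⁻⁴ mol.
Φ(unknown) = 1.46×10⁻⁴ / 1.869×10⁻⁴ = 0.781.

Φ = 0.781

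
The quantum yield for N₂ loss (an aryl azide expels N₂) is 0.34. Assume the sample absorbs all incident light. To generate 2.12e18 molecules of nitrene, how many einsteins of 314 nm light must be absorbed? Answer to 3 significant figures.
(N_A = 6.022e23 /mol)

1.04e-5 einstein

Product: 2.12e18 / 6.022e23 = 3.520e-6 mol.
Photons that must be absorbed: 3.520e-6 / 0.34 = 1.035e-5 mol.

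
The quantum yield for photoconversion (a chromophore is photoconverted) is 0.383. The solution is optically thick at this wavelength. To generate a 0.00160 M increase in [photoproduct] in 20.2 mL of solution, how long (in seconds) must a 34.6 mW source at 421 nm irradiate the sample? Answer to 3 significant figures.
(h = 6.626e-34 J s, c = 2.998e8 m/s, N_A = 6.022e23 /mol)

t ≈ 693 s

Product: (0.00160 M)(0.0202 L) = 3.232e-5 mol.
Photons that must be absorbed: 3.232e-5 / 0.383 = 8.439e-5 mol.
Photon energy: hc/λ = 4.718e-19 J; per mole, 2.841e5 J mol⁻¹.
Energy required: 8.439e-5 × 2.841e5 = 23.98 J.
Time: 23.98 J / 0.0346 W = 693 s.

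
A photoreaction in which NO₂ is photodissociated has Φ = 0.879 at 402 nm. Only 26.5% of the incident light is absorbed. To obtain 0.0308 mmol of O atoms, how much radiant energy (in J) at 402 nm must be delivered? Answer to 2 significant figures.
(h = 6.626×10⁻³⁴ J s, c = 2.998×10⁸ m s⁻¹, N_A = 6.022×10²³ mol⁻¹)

39 J

Product: 0.0308 mmol = 3.08×10⁻⁵ mol.
Photons that must be absorbed: 3.08×10⁻⁵ / 0.879 = 3.504×10⁻⁵ mol.
Incident photons needed: 3.504×10⁻⁵ / 0.265 = 1.322×10⁻⁴ mol.
Photon energy: hc/λ = 4.941×10⁻¹⁹ J; per mole, 2.975×10⁵ J mol⁻¹.
Energy required: 1.322×10⁻⁴ × 2.975×10⁵ = 39 J.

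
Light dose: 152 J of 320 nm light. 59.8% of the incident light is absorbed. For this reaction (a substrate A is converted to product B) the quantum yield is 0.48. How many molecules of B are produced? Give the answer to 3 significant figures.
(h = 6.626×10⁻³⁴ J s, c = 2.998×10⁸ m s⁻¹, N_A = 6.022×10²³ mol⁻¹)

Photon energy at 320 nm: hc/λ = (6.626×10⁻³⁴)(2.998×10⁸)/(320×10⁻⁹) = 6.208×10⁻¹⁹ J.
Photons incident: 152 / 6.208×10⁻¹⁹ = 2.448×10²⁰, i.e. 2.448×10²⁰/6.022×10²³ = 4.065×10⁻⁴ mol.
Photons absorbed: 0.598 × 4.065×10⁻⁴ = 2.431×10⁻⁴ mol.
Product: Φ × n_abs = 0.48 × 2.431×10⁻⁴ = 1.167×10⁻⁴ mol.
As a count: 1.167×10⁻⁴ × 6.022×10²³ = 7.03×10¹⁹.

7.03×10¹⁹ molecules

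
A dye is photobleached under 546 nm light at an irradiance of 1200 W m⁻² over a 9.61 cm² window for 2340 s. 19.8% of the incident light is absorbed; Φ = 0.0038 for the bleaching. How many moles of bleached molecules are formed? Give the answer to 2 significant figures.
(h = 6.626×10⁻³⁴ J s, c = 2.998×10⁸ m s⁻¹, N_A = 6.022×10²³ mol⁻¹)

Photon energy at 546 nm: hc/λ = (6.626×10⁻³⁴)(2.998×10⁸)/(546×10⁻⁹) = 3.638×10⁻¹⁹ J.
Energy delivered: (1200 W m⁻²)(9.61×10⁻⁴ m²)(2340 s) = 2698 J.
Photons incident: 2698 / 3.638×10⁻¹⁹ = 7.416×10²¹, i.e. 7.416×10²¹/6.022×10²³ = 0.01231 mol.
Photons absorbed: 0.198 × 0.01231 = 0.002437 mol.
Product: Φ × n_abs = 0.0038 × 0.002437 = 9.261×10⁻⁶ mol.

9.3×10⁻⁶ mol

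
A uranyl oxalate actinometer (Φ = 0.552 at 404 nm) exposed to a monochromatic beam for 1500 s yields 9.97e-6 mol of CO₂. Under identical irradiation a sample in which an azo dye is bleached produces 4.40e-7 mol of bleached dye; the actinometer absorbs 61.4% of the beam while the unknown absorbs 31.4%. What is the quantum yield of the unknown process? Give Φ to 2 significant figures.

Photons absorbed by the actinometer: 9.97e-6 / 0.552 = 1.806e-5 mol.
Incident flux: 1.806e-5 / 0.614 = 2.941e-5 einstein.
Absorbed by unknown: 0.314 × 2.941e-5 = 9.235e-6 mol.
Φ(unknown) = 4.40e-7 / 9.235e-6 = 0.048.

Φ = 0.048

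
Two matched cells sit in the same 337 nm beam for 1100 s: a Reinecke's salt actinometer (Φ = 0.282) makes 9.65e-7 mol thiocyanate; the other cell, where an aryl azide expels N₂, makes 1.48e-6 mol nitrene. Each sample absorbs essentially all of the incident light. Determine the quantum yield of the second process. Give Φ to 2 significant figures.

Photons absorbed by the actinometer: 9.65e-7 / 0.282 = 3.422e-6 mol.
Φ(unknown) = 1.48e-6 / 3.422e-6 = 0.43.

Φ = 0.43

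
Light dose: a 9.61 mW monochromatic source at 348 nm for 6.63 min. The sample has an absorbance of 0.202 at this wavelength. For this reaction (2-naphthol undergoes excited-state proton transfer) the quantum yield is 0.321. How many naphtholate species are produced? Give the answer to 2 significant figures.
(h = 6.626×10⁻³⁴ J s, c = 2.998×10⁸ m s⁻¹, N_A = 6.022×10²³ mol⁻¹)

Photon energy at 348 nm: hc/λ = (6.626×10⁻³⁴)(2.998×10⁸)/(348×10⁻⁹) = 5.708×10⁻¹⁹ J.
Energy delivered: (9.61 mW)(397.8 s) = 3.823 J.
Photons incident: 3.823 / 5.708×10⁻¹⁹ = 6.698×10¹⁸, i.e. 6.698×10¹⁸/6.022×10²³ = 1.112×10⁻⁵ mol.
Fraction absorbed: 1 − 10^(−0.202) = 0.3719.
Photons absorbed: 0.3719 × 1.112×10⁻⁵ = 4.136×10⁻⁶ mol.
Product: Φ × n_abs = 0.321 × 4.136×10⁻⁶ = 1.328×10⁻⁶ mol.
As a count: 1.328×10⁻⁶ × 6.022×10²³ = 8.0×10¹⁷.

8.0×10¹⁷ species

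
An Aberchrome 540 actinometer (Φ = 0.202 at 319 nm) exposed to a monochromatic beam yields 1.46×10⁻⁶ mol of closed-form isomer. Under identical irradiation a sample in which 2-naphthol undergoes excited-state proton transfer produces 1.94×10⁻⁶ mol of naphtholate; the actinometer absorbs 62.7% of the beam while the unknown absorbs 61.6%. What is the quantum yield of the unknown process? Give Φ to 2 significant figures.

Photons absorbed by the actinometer: 1.46×10⁻⁶ / 0.202 = 7.228×10⁻⁶ mol.
Incident flux: 7.228×10⁻⁶ / 0.627 = 1.153×10⁻⁵ einstein.
Absorbed by unknown: 0.616 × 1.153×10⁻⁵ = 7.102×10⁻⁶ mol.
Φ(unknown) = 1.94×10⁻⁶ / 7.102×10⁻⁶ = 0.27.

Φ = 0.27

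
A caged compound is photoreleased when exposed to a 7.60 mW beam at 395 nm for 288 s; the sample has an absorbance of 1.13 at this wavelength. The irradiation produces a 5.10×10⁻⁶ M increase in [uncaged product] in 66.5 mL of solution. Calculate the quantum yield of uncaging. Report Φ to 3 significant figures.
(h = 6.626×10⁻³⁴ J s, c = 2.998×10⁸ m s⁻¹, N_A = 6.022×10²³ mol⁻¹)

Φ = 0.0507

Product: (5.10×10⁻⁶ M)(0.0665 L) = 3.392×10⁻⁷ mol.
Photon energy at 395 nm: hc/λ = (6.626×10⁻³⁴)(2.998×10⁸)/(395×10⁻⁹) = 5.029×10⁻¹⁹ J.
Energy delivered: (7.60 mW)(288 s) = 2.189 J.
Photons incident: 2.189 / 5.029×10⁻¹⁹ = 4.353×10¹⁸, i.e. 4.353×10¹⁸/6.022×10²³ = 7.228×10⁻⁶ mol.
Fraction absorbed: 1 − 10^(−1.13) = 0.9259.
Photons absorbed: 0.9259 × 7.228×10⁻⁶ = 6.692×10⁻⁶ mol.
Φ = 3.392×10⁻⁷ mol / 6.692×10⁻⁶ mol photons = 0.0507.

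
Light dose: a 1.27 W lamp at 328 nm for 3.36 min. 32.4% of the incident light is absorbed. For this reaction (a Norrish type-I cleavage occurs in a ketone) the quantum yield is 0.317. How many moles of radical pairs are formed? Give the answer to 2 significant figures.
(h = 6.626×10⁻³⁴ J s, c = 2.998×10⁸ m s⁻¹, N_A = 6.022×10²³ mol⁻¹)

Photon energy at 328 nm: hc/λ = (6.626×10⁻³⁴)(2.998×10⁸)/(328×10⁻⁹) = 6.056×10⁻¹⁹ J.
Energy delivered: (1.27 W)(201.6 s) = 256.0 J.
Photons incident: 256.0 / 6.056×10⁻¹⁹ = 4.227×10²⁰, i.e. 4.227×10²⁰/6.022×10²³ = 7.019×10⁻⁴ mol.
Photons absorbed: 0.324 × 7.019×10⁻⁴ = 2.274×10⁻⁴ mol.
Product: Φ × n_abs = 0.317 × 2.274×10⁻⁴ = 7.209×10⁻⁵ mol.

7.2×10⁻⁵ mol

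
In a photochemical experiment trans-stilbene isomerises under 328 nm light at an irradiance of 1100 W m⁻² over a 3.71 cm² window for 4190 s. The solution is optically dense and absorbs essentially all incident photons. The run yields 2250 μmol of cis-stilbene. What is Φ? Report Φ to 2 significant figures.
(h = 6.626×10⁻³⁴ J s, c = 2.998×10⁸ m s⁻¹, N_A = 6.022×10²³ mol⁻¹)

Product: 2250 μmol = 0.00225 mol.
Photon energy at 328 nm: hc/λ = (6.626×10⁻³⁴)(2.998×10⁸)/(328×10⁻⁹) = 6.056×10⁻¹⁹ J.
Energy delivered: (1100 W m⁻²)(3.71×10⁻⁴ m²)(4190 s) = 1710 J.
Photons incident: 1710 / 6.056×10⁻¹⁹ = 2.824×10²¹, i.e. 2.824×10²¹/6.022×10²³ = 0.004689 mol.
Φ = 0.00225 mol / 0.004689 mol photons = 0.48.

Φ = 0.48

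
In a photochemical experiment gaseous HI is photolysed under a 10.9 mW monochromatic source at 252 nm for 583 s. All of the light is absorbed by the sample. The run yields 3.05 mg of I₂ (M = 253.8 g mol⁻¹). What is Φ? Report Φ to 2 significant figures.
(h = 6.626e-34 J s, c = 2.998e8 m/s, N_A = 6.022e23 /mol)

Product: 3.05 mg / 253.8 g mol⁻¹ = 1.202e-5 mol.
Photon energy at 252 nm: hc/λ = (6.626e-34)(2.998e8)/(252e-9) = 7.883e-19 J.
Energy delivered: (10.9 mW)(583 s) = 6.355 J.
Photons incident: 6.355 / 7.883e-19 = 8.062e18, i.e. 8.062e18/6.022e23 = 1.339e-5 mol.
Φ = 1.202e-5 mol / 1.339e-5 mol photons = 0.90.

Φ = 0.90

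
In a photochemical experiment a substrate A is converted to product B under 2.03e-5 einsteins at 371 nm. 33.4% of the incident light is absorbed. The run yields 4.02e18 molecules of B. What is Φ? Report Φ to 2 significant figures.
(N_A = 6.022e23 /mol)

Product: 4.02e18 / 6.022e23 = 6.676e-6 mol.
Photons absorbed: 0.334 × 2.03e-5 = 6.780e-6 mol.
Φ = 6.676e-6 mol / 6.780e-6 mol photons = 0.98.

Φ = 0.98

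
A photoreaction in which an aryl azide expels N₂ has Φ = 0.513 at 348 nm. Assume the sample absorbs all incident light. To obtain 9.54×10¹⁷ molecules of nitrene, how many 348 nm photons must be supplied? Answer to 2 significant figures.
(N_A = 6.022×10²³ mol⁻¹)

1.9×10¹⁸ photons

Product: 9.54×10¹⁷ / 6.022×10²³ = 1.584×10⁻⁶ mol.
Photons that must be absorbed: 1.584×10⁻⁶ / 0.513 = 3.088×10⁻⁶ mol.
Photon count: 3.088×10⁻⁶ × 6.022×10²³ = 1.9×10¹⁸.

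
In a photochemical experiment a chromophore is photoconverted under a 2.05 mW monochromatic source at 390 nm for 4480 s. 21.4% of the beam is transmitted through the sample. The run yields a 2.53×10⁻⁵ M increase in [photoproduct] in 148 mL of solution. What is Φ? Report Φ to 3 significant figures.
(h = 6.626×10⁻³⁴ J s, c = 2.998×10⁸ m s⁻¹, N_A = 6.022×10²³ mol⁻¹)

Product: (2.53×10⁻⁵ M)(0.148 L) = 3.744×10⁻⁶ mol.
Photon energy at 390 nm: hc/λ = (6.626×10⁻³⁴)(2.998×10⁸)/(390×10⁻⁹) = 5.094×10⁻¹⁹ J.
Energy delivered: (2.05 mW)(4480 s) = 9.184 J.
Photons incident: 9.184 / 5.094×10⁻¹⁹ = 1.803×10¹⁹, i.e. 1.803×10¹⁹/6.022×10²³ = 2.994×10⁻⁵ mol.
Fraction absorbed: 1 − 21.4/100 = 0.7860.
Photons absorbed: 0.7860 × 2.994×10⁻⁵ = 2.353×10⁻⁵ mol.
Φ = 3.744×10⁻⁶ mol / 2.353×10⁻⁵ mol photons = 0.159.

Φ = 0.159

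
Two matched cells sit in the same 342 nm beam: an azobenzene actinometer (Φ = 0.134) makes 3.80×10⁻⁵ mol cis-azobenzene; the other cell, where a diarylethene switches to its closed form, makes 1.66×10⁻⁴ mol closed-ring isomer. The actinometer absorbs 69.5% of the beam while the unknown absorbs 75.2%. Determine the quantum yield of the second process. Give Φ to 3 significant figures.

Photons absorbed by the actinometer: 3.80×10⁻⁵ / 0.134 = 2.836×10⁻⁴ mol.
Incident flux: 2.836×10⁻⁴ / 0.695 = 4.081×10⁻⁴ einstein.
Absorbed by unknown: 0.752 × 4.081×10⁻⁴ = 3.069×10⁻⁴ mol.
Φ(unknown) = 1.66×10⁻⁴ / 3.069×10⁻⁴ = 0.541.

Φ = 0.541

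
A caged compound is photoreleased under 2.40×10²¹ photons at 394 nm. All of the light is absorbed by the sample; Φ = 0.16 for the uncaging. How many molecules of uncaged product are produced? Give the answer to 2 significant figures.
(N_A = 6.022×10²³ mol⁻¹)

Moles of photons: 2.40×10²¹ / 6.022×10²³ = 0.003985 mol.
Product: Φ × n_abs = 0.16 × 0.003985 = 6.376×10⁻⁴ mol.
As a count: 6.376×10⁻⁴ × 6.022×10²³ = 3.8×10²⁰.

3.8×10²⁰ molecules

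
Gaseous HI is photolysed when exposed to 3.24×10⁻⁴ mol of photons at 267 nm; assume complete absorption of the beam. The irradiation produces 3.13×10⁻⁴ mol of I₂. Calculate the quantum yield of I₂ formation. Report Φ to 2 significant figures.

Φ = 0.97

Φ = 3.13×10⁻⁴ mol / 3.24×10⁻⁴ mol photons = 0.97.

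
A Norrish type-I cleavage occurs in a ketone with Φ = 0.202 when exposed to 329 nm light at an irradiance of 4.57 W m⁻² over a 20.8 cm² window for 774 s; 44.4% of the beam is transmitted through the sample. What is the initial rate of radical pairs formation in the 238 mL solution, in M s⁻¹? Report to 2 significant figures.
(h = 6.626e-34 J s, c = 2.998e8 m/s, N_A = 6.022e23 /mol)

Photon energy at 329 nm: hc/λ = (6.626e-34)(2.998e8)/(329e-9) = 6.038e-19 J.
Energy delivered: (4.57 W m⁻²)(20.8e-4 m²)(774 s) = 7.357 J.
Photons incident: 7.357 / 6.038e-19 = 1.218e19, i.e. 1.218e19/6.022e23 = 2.023e-5 mol.
Fraction absorbed: 1 − 44.4/100 = 0.5560.
Photons absorbed: 0.5560 × 2.023e-5 = 1.125e-5 mol.
Product formed: 0.202 × 1.125e-5 = 2.273e-6 mol.
Rate: 2.273e-6 mol / (774 s × 0.238 L) = 1.2e-8 M s⁻¹.

1.2e-8 M s⁻¹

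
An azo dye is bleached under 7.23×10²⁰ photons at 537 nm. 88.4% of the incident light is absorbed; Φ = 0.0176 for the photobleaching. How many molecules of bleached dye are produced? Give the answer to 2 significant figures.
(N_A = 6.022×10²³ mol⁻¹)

Moles of photons: 7.23×10²⁰ / 6.022×10²³ = 0.001201 mol.
Photons absorbed: 0.884 × 0.001201 = 0.001062 mol.
Product: Φ × n_abs = 0.0176 × 0.001062 = 1.869×10⁻⁵ mol.
As a count: 1.869×10⁻⁵ × 6.022×10²³ = 1.1×10¹⁹.

1.1×10¹⁹ molecules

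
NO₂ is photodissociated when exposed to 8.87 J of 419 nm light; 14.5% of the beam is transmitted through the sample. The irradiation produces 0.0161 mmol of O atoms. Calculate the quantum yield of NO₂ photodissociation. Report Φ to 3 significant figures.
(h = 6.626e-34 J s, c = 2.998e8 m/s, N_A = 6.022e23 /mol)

Product: 0.0161 mmol = 1.61e-5 mol.
Photon energy at 419 nm: hc/λ = (6.626e-34)(2.998e8)/(419e-9) = 4.741e-19 J.
Photons incident: 8.87 / 4.741e-19 = 1.871e19, i.e. 1.871e19/6.022e23 = 3.107e-5 mol.
Fraction absorbed: 1 − 14.5/100 = 0.8550.
Photons absorbed: 0.8550 × 3.107e-5 = 2.656e-5 mol.
Φ = 1.61e-5 mol / 2.656e-5 mol photons = 0.606.

Φ = 0.606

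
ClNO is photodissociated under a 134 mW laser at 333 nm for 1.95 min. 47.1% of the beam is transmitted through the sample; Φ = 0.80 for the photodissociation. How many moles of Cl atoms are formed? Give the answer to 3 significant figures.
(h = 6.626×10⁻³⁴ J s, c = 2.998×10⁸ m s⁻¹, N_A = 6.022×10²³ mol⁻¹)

Photon energy at 333 nm: hc/λ = (6.626×10⁻³⁴)(2.998×10⁸)/(333×10⁻⁹) = 5.965×10⁻¹⁹ J.
Energy delivered: (134 mW)(117 s) = 15.68 J.
Photons incident: 15.68 / 5.965×10⁻¹⁹ = 2.629×10¹⁹, i.e. 2.629×10¹⁹/6.022×10²³ = 4.366×10⁻⁵ mol.
Fraction absorbed: 1 − 47.1/100 = 0.5290.
Photons absorbed: 0.5290 × 4.366×10⁻⁵ = 2.310×10⁻⁵ mol.
Product: Φ × n_abs = 0.80 × 2.310×10⁻⁵ = 1.848×10⁻⁵ mol.

1.85×10⁻⁵ mol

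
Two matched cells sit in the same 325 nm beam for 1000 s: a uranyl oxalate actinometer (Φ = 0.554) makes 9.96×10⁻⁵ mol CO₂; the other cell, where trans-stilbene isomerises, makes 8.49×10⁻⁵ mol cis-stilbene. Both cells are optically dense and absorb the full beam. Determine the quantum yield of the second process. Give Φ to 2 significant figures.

Φ = 0.47

Photons absorbed by the actinometer: 9.96×10⁻⁵ / 0.554 = 1.798×10⁻⁴ mol.
Φ(unknown) = 8.49×10⁻⁵ / 1.798×10⁻⁴ = 0.47.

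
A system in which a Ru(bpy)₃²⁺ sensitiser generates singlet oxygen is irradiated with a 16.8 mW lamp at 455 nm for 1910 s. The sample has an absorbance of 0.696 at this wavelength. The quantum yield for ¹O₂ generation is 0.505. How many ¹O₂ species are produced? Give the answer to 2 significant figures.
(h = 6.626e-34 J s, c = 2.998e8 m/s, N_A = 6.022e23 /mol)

3.0e19 species

Photon energy at 455 nm: hc/λ = (6.626e-34)(2.998e8)/(455e-9) = 4.366e-19 J.
Energy delivered: (16.8 mW)(1910 s) = 32.09 J.
Photons incident: 32.09 / 4.366e-19 = 7.350e19, i.e. 7.350e19/6.022e23 = 1.221e-4 mol.
Fraction absorbed: 1 − 10^(−0.696) = 0.7986.
Photons absorbed: 0.7986 × 1.221e-4 = 9.751e-5 mol.
Product: Φ × n_abs = 0.505 × 9.751e-5 = 4.924e-5 mol.
As a count: 4.924e-5 × 6.022e23 = 3.0e19.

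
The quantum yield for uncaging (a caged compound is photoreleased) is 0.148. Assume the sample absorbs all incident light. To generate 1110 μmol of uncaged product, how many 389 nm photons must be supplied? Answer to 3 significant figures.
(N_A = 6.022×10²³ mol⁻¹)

Product: 1110 μmol = 0.00111 mol.
Photons that must be absorbed: 0.00111 / 0.148 = 0.007500 mol.
Photon count: 0.007500 × 6.022×10²³ = 4.52×10²¹.

4.52×10²¹ photons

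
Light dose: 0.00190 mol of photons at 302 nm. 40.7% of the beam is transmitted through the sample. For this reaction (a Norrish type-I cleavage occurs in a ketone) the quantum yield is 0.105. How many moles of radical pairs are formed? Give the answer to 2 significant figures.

1.2×10⁻⁴ mol

Fraction absorbed: 1 − 40.7/100 = 0.5930.
Photons absorbed: 0.5930 × 0.00190 = 0.001127 mol.
Product: Φ × n_abs = 0.105 × 0.001127 = 1.183×10⁻⁴ mol.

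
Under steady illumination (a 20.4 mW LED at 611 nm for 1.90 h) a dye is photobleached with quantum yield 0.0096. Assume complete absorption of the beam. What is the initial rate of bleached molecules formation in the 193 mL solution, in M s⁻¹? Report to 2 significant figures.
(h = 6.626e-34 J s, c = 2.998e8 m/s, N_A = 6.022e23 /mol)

5.2e-9 M s⁻¹

Photon energy at 611 nm: hc/λ = (6.626e-34)(2.998e8)/(611e-9) = 3.251e-19 J.
Energy delivered: (20.4 mW)(6840 s) = 139.5 J.
Photons incident: 139.5 / 3.251e-19 = 4.291e20, i.e. 4.291e20/6.022e23 = 7.126e-4 mol.
Product formed: 0.0096 × 7.126e-4 = 6.841e-6 mol.
Rate: 6.841e-6 mol / (6840 s × 0.193 L) = 5.2e-9 M s⁻¹.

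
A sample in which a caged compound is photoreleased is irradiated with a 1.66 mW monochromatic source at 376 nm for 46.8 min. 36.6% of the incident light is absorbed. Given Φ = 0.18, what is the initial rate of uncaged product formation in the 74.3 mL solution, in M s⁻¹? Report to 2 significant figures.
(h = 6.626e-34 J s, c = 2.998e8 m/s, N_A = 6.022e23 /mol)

4.6e-9 M s⁻¹

Photon energy at 376 nm: hc/λ = (6.626e-34)(2.998e8)/(376e-9) = 5.283e-19 J.
Energy delivered: (1.66 mW)(2808 s) = 4.661 J.
Photons incident: 4.661 / 5.283e-19 = 8.823e18, i.e. 8.823e18/6.022e23 = 1.465e-5 mol.
Photons absorbed: 0.366 × 1.465e-5 = 5.362e-6 mol.
Product formed: 0.18 × 5.362e-6 = 9.652e-7 mol.
Rate: 9.652e-7 mol / (2808 s × 0.0743 L) = 4.6e-9 M s⁻¹.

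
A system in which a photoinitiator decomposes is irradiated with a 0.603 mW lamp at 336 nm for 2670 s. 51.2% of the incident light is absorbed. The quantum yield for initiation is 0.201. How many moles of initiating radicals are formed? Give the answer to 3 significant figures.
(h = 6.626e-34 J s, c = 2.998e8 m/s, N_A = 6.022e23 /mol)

4.65e-7 mol

Photon energy at 336 nm: hc/λ = (6.626e-34)(2.998e8)/(336e-9) = 5.912e-19 J.
Energy delivered: (0.603 mW)(2670 s) = 1.610 J.
Photons incident: 1.610 / 5.912e-19 = 2.723e18, i.e. 2.723e18/6.022e23 = 4.522e-6 mol.
Photons absorbed: 0.512 × 4.522e-6 = 2.315e-6 mol.
Product: Φ × n_abs = 0.201 × 2.315e-6 = 4.653e-7 mol.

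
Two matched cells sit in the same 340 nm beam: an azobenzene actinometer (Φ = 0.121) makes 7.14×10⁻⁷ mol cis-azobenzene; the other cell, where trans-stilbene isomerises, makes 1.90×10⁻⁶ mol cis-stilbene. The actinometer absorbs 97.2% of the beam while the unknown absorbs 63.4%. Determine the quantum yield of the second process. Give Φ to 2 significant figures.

Photons absorbed by the actinometer: 7.14×10⁻⁷ / 0.121 = 5.901×10⁻⁶ mol.
Incident flux: 5.901×10⁻⁶ / 0.972 = 6.071×10⁻⁶ einstein.
Absorbed by unknown: 0.634 × 6.071×10⁻⁶ = 3.849×10⁻⁶ mol.
Φ(unknown) = 1.90×10⁻⁶ / 3.849×10⁻⁶ = 0.49.

Φ = 0.49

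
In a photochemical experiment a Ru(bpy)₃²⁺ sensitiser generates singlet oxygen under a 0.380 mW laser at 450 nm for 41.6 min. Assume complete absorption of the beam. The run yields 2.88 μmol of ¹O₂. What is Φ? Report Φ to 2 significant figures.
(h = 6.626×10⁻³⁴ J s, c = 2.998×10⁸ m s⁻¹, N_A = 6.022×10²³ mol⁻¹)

Φ = 0.81

Product: 2.88 μmol = 2.88×10⁻⁶ mol.
Photon energy at 450 nm: hc/λ = (6.626×10⁻³⁴)(2.998×10⁸)/(450×10⁻⁹) = 4.414×10⁻¹⁹ J.
Energy delivered: (0.380 mW)(2496 s) = 0.9485 J.
Photons incident: 0.9485 / 4.414×10⁻¹⁹ = 2.149×10¹⁸, i.e. 2.149×10¹⁸/6.022×10²³ = 3.569×10⁻⁶ mol.
Φ = 2.88×10⁻⁶ mol / 3.569×10⁻⁶ mol photons = 0.81.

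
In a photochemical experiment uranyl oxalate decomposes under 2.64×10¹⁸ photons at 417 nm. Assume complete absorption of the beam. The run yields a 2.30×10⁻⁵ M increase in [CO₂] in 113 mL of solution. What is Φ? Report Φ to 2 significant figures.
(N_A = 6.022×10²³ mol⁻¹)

Product: (2.30×10⁻⁵ M)(0.113 L) = 2.599×10⁻⁶ mol.
Moles of photons: 2.64×10¹⁸ / 6.022×10²³ = 4.384×10⁻⁶ mol.
Φ = 2.599×10⁻⁶ mol / 4.384×10⁻⁶ mol photons = 0.59.

Φ = 0.59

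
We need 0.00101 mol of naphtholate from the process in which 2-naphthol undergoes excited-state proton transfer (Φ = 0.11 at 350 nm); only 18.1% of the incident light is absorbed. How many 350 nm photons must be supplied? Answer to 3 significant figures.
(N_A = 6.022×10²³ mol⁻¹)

Photons that must be absorbed: 0.00101 / 0.11 = 0.009182 mol.
Incident photons needed: 0.009182 / 0.181 = 0.05073 mol.
Photon count: 0.05073 × 6.022×10²³ = 3.05×10²².

3.05×10²² photons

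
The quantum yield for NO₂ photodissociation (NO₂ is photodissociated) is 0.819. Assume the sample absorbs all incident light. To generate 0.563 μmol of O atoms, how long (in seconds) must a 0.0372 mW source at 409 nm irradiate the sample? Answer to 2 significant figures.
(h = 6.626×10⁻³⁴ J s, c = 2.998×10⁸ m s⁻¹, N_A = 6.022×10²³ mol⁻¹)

Product: 0.563 μmol = 5.63×10⁻⁷ mol.
Photons that must be absorbed: 5.63×10⁻⁷ / 0.819 = 6.874×10⁻⁷ mol.
Photon energy: hc/λ = 4.857×10⁻¹⁹ J; per mole, 2.925×10⁵ J mol⁻¹.
Energy required: 6.874×10⁻⁷ × 2.925×10⁵ = 0.2011 J.
Time: 0.2011 J / 3.72e-05 W = 5400 s.

t ≈ 5400 s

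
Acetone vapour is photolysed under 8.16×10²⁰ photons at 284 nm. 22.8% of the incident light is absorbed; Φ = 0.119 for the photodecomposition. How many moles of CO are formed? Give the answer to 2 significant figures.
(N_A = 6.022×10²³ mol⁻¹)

Moles of photons: 8.16×10²⁰ / 6.022×10²³ = 0.001355 mol.
Photons absorbed: 0.228 × 0.001355 = 3.089×10⁻⁴ mol.
Product: Φ × n_abs = 0.119 × 3.089×10⁻⁴ = 3.676×10⁻⁵ mol.

3.7×10⁻⁵ mol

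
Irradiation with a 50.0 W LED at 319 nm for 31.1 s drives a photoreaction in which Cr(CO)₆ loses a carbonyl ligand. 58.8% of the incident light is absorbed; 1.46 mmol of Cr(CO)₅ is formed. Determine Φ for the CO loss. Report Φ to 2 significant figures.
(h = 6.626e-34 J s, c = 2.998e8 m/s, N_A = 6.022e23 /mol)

Product: 1.46 mmol = 0.00146 mol.
Photon energy at 319 nm: hc/λ = (6.626e-34)(2.998e8)/(319e-9) = 6.227e-19 J.
Energy delivered: (50.0 W)(31.1 s) = 1555 J.
Photons incident: 1555 / 6.227e-19 = 2.497e21, i.e. 2.497e21/6.022e23 = 0.004146 mol.
Photons absorbed: 0.588 × 0.004146 = 0.002438 mol.
Φ = 0.00146 mol / 0.002438 mol photons = 0.60.

Φ = 0.60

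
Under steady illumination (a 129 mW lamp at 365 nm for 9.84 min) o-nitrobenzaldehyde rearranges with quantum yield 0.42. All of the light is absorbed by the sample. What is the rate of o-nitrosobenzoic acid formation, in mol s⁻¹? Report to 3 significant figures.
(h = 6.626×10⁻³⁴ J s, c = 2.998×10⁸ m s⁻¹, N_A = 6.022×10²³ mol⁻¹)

Photon energy at 365 nm: hc/λ = (6.626×10⁻³⁴)(2.998×10⁸)/(365×10⁻⁹) = 5.442×10⁻¹⁹ J.
Energy delivered: (129 mW)(590.4 s) = 76.16 J.
Photons incident: 76.16 / 5.442×10⁻¹⁹ = 1.399×10²⁰, i.e. 1.399×10²⁰/6.022×10²³ = 2.323×10⁻⁴ mol.
Product formed: 0.42 × 2.323×10⁻⁴ = 9.757×10⁻⁵ mol.
Rate: 9.757×10⁻⁵ / 590.4 s = 1.65×10⁻⁷ mol s⁻¹.

1.65×10⁻⁷ mol s⁻¹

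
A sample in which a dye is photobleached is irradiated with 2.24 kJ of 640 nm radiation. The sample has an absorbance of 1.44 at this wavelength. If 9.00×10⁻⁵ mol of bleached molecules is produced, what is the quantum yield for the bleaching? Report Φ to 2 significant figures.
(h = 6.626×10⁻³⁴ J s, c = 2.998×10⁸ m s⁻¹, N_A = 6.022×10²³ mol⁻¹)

Φ = 0.0078

Photon energy at 640 nm: hc/λ = (6.626×10⁻³⁴)(2.998×10⁸)/(640×10⁻⁹) = 3.104×10⁻¹⁹ J.
Incident energy: 2.24 kJ = 2240 J.
Photons incident: 2240 / 3.104×10⁻¹⁹ = 7.216×10²¹, i.e. 7.216×10²¹/6.022×10²³ = 0.01198 mol.
Fraction absorbed: 1 − 10^(−1.44) = 0.9637.
Photons absorbed: 0.9637 × 0.01198 = 0.01155 mol.
Φ = 9.00×10⁻⁵ mol / 0.01155 mol photons = 0.0078.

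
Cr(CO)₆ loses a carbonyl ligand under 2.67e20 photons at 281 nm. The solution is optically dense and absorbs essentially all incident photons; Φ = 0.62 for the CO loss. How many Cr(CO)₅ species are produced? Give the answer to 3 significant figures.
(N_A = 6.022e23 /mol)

Moles of photons: 2.67e20 / 6.022e23 = 4.434e-4 mol.
Product: Φ × n_abs = 0.62 × 4.434e-4 = 2.749e-4 mol.
As a count: 2.749e-4 × 6.022e23 = 1.66e20.

1.66e20 species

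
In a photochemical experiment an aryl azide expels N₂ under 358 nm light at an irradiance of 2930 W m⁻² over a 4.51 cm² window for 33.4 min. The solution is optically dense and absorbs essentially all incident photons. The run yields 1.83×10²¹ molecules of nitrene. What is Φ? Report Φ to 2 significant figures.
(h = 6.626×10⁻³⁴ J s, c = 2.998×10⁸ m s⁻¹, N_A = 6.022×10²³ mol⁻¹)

Product: 1.83×10²¹ / 6.022×10²³ = 0.003039 mol.
Photon energy at 358 nm: hc/λ = (6.626×10⁻³⁴)(2.998×10⁸)/(358×10⁻⁹) = 5.549×10⁻¹⁹ J.
Energy delivered: (2930 W m⁻²)(4.51×10⁻⁴ m²)(2004 s) = 2648 J.
Photons incident: 2648 / 5.549×10⁻¹⁹ = 4.772×10²¹, i.e. 4.772×10²¹/6.022×10²³ = 0.007924 mol.
Φ = 0.003039 mol / 0.007924 mol photons = 0.38.

Φ = 0.38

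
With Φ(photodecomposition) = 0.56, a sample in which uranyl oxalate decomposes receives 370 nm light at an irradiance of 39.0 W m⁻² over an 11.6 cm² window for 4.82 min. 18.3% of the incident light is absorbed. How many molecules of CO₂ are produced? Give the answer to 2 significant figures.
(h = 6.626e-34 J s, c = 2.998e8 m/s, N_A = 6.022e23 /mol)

2.5e18 molecules

Photon energy at 370 nm: hc/λ = (6.626e-34)(2.998e8)/(370e-9) = 5.369e-19 J.
Energy delivered: (39.0 W m⁻²)(11.6e-4 m²)(289.2 s) = 13.08 J.
Photons incident: 13.08 / 5.369e-19 = 2.436e19, i.e. 2.436e19/6.022e23 = 4.045e-5 mol.
Photons absorbed: 0.183 × 4.045e-5 = 7.402e-6 mol.
Product: Φ × n_abs = 0.56 × 7.402e-6 = 4.145e-6 mol.
As a count: 4.145e-6 × 6.022e23 = 2.5e18.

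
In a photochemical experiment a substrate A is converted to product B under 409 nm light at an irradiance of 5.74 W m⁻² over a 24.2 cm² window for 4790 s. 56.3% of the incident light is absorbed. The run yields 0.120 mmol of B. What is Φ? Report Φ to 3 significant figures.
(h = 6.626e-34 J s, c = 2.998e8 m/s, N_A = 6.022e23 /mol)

Product: 0.120 mmol = 1.20e-4 mol.
Photon energy at 409 nm: hc/λ = (6.626e-34)(2.998e8)/(409e-9) = 4.857e-19 J.
Energy delivered: (5.74 W m⁻²)(24.2e-4 m²)(4790 s) = 66.54 J.
Photons incident: 66.54 / 4.857e-19 = 1.370e20, i.e. 1.370e20/6.022e23 = 2.275e-4 mol.
Photons absorbed: 0.563 × 2.275e-4 = 1.281e-4 mol.
Φ = 1.20e-4 mol / 1.281e-4 mol photons = 0.937.

Φ = 0.937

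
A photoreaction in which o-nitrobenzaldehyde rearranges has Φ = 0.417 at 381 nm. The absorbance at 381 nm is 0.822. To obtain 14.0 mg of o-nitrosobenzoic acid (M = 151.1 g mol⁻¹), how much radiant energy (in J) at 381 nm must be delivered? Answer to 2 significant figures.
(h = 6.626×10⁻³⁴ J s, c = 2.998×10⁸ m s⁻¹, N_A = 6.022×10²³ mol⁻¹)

82 J

Product: 14.0 mg / 151.1 g mol⁻¹ = 9.265×10⁻⁵ mol.
Photons that must be absorbed: 9.265×10⁻⁵ / 0.417 = 2.222×10⁻⁴ mol.
Fraction absorbed: 1 − 10^(−0.822) = 0.8493.
Incident photons needed: 2.222×10⁻⁴ / 0.8493 = 2.616×10⁻⁴ mol.
Photon energy: hc/λ = 5.214×10⁻¹⁹ J; per mole, 3.140×10⁵ J mol⁻¹.
Energy required: 2.616×10⁻⁴ × 3.140×10⁵ = 82 J.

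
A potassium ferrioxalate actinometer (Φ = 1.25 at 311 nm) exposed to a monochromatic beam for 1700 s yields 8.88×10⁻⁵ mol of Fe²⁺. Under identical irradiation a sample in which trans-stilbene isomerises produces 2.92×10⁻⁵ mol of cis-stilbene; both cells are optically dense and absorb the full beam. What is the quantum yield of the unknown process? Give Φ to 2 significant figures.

Photons absorbed by the actinometer: 8.88×10⁻⁵ / 1.25 = 7.104×10⁻⁵ mol.
Φ(unknown) = 2.92×10⁻⁵ / 7.104×10⁻⁵ = 0.41.

Φ = 0.41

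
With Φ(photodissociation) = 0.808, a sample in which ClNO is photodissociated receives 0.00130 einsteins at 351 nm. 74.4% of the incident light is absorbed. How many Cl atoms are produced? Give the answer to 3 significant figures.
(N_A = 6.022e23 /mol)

Photons absorbed: 0.744 × 0.00130 = 9.672e-4 mol.
Product: Φ × n_abs = 0.808 × 9.672e-4 = 7.815e-4 mol.
As a count: 7.815e-4 × 6.022e23 = 4.71e20.

4.71e20 atoms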